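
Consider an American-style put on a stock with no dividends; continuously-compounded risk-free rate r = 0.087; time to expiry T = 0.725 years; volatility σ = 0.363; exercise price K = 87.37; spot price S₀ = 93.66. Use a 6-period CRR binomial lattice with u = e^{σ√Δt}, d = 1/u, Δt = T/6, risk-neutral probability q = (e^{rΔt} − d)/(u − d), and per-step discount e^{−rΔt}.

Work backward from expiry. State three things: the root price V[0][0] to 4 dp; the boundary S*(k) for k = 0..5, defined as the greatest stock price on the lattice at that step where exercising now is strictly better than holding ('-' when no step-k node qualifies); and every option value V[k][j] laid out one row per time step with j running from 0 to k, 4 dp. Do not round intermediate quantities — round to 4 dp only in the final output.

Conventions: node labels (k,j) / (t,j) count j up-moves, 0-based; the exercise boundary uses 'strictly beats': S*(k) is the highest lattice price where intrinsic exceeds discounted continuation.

Δt=0.12083, u=1.13449, d=0.88145, q=0.51026, disc=e^(-rΔt)=0.98954
k=6 terminal: V=max(K-S,0) → 43.4410 30.8305 14.5999 0.0000 0.0000 0.0000 0.0000
k=5: j=0 S=49.8370 intr=37.5330 cont=36.6193 V=37.5330[EX]; j=1 S=64.1435 intr=23.2265 cont=22.3128 V=23.2265[EX]; j=2 S=82.5570 intr=4.8130 cont=7.0754 V=7.0754[hold]; j=3 S=106.2563 intr=0.0000 cont=0.0000 V=0.0000[hold]; j=4 S=136.7589 intr=0.0000 cont=0.0000 V=0.0000[hold]; j=5 S=176.0178 intr=0.0000 cont=0.0000 V=0.0000[hold]  S*(5)=64.1435
k=4: j=0 S=56.5395 intr=30.8305 cont=29.9168 V=30.8305[EX]; j=1 S=72.7701 intr=14.5999 cont=14.8285 V=14.8285[hold]; j=2 S=93.6600 intr=0.0000 cont=3.4288 V=3.4288[hold]; j=3 S=120.5466 intr=0.0000 cont=0.0000 V=0.0000[hold]; j=4 S=155.1515 intr=0.0000 cont=0.0000 V=0.0000[hold]  S*(4)=56.5395
k=3: j=0 S=64.1435 intr=23.2265 cont=22.4283 V=23.2265[EX]; j=1 S=82.5570 intr=4.8130 cont=8.9175 V=8.9175[hold]; j=2 S=106.2563 intr=0.0000 cont=1.6617 V=1.6617[hold]; j=3 S=136.7589 intr=0.0000 cont=0.0000 V=0.0000[hold]  S*(3)=64.1435
k=2: j=0 S=72.7701 intr=14.5999 cont=15.7586 V=15.7586[hold]; j=1 S=93.6600 intr=0.0000 cont=5.1606 V=5.1606[hold]; j=2 S=120.5466 intr=0.0000 cont=0.8053 V=0.8053[hold]  S*(2)=-
k=1: j=0 S=82.5570 intr=4.8130 cont=10.2426 V=10.2426[hold]; j=1 S=106.2563 intr=0.0000 cont=2.9075 V=2.9075[hold]  S*(1)=-
k=0: j=0 S=93.6600 intr=0.0000 cont=6.4318 V=6.4318[hold]  S*(0)=-

price = 6.4318
boundary = - - - 64.1435 56.5395 64.1435
tree:
6.4318
10.2426 2.9075
15.7586 5.1606 0.8053
23.2265 8.9175 1.6617 0.0000
30.8305 14.8285 3.4288 0.0000 0.0000
37.5330 23.2265 7.0754 0.0000 0.0000 0.0000
43.4410 30.8305 14.5999 0.0000 0.0000 0.0000 0.0000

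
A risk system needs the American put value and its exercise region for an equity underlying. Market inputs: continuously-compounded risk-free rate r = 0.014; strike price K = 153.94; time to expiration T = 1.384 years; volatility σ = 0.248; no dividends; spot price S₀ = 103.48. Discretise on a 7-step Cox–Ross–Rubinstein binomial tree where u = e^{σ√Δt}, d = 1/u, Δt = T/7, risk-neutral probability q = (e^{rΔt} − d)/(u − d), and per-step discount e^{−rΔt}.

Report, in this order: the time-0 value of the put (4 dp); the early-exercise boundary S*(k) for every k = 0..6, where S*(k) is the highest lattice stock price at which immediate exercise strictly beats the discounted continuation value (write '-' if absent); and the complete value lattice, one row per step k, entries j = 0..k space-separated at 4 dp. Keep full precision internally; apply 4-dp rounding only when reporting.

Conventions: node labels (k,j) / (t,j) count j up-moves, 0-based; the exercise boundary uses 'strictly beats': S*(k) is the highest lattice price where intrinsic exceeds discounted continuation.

params: Δt=0.19771 u=1.11658 d=0.89559 q=0.48500 e^(-rΔt)=0.99724
t_7 payoffs: 106.1190 94.3188 79.6068 61.2644 38.3960 9.8845 0.0000 0.0000
t_6: node(6,0) S=53.3961 payoff=100.5439 vs cont=100.1184 → 100.5439 [stop]  node(6,1) S=66.5720 payoff=87.3680 vs cont=86.9424 → 87.3680 [stop]  node(6,2) S=82.9993 payoff=70.9407 vs cont=70.5152 → 70.9407 [stop]  node(6,3) S=103.4800 payoff=50.4600 vs cont=50.0345 → 50.4600 [stop]  node(6,4) S=129.0145 payoff=24.9255 vs cont=24.4999 → 24.9255 [stop]  node(6,5) S=160.8499 payoff=0.0000 vs cont=5.0764 → 5.0764 [wait]  node(6,6) S=200.5410 payoff=0.0000 vs cont=0.0000 → 0.0000 [wait]  ⇒ S*(6)=129.0145
t_5: node(5,0) S=59.6212 payoff=94.3188 vs cont=93.8933 → 94.3188 [stop]  node(5,1) S=74.3332 payoff=79.6068 vs cont=79.1812 → 79.6068 [stop]  node(5,2) S=92.6756 payoff=61.2644 vs cont=60.8389 → 61.2644 [stop]  node(5,3) S=115.5440 payoff=38.3960 vs cont=37.9704 → 38.3960 [stop]  node(5,4) S=144.0555 payoff=9.8845 vs cont=15.2564 → 15.2564 [wait]  node(5,5) S=179.6024 payoff=0.0000 vs cont=2.6071 → 2.6071 [wait]  ⇒ S*(5)=115.5440
t_4: node(4,0) S=66.5720 payoff=87.3680 vs cont=86.9424 → 87.3680 [stop]  node(4,1) S=82.9993 payoff=70.9407 vs cont=70.5152 → 70.9407 [stop]  node(4,2) S=103.4800 payoff=50.4600 vs cont=50.0345 → 50.4600 [stop]  node(4,3) S=129.0145 payoff=24.9255 vs cont=27.0981 → 27.0981 [wait]  node(4,4) S=160.8499 payoff=0.0000 vs cont=9.0962 → 9.0962 [wait]  ⇒ S*(4)=103.4800
t_3: node(3,0) S=74.3332 payoff=79.6068 vs cont=79.1812 → 79.6068 [stop]  node(3,1) S=92.6756 payoff=61.2644 vs cont=60.8389 → 61.2644 [stop]  node(3,2) S=115.5440 payoff=38.3960 vs cont=39.0213 → 39.0213 [wait]  node(3,3) S=144.0555 payoff=9.8845 vs cont=18.3164 → 18.3164 [wait]  ⇒ S*(3)=92.6756
t_2: node(2,0) S=82.9993 payoff=70.9407 vs cont=70.5152 → 70.9407 [stop]  node(2,1) S=103.4800 payoff=50.4600 vs cont=50.3369 → 50.4600 [stop]  node(2,2) S=129.0145 payoff=24.9255 vs cont=28.8992 → 28.8992 [wait]  ⇒ S*(2)=103.4800
t_1: node(1,0) S=92.6756 payoff=61.2644 vs cont=60.8389 → 61.2644 [stop]  node(1,1) S=115.5440 payoff=38.3960 vs cont=39.8924 → 39.8924 [wait]  ⇒ S*(1)=92.6756
t_0: node(0,0) S=103.4800 payoff=50.4600 vs cont=50.7583 → 50.7583 [wait]  ⇒ S*(0)=-

price = 50.7583
boundary = - 92.6756 103.4800 92.6756 103.4800 115.5440 129.0145
tree:
50.7583
61.2644 39.8924
70.9407 50.4600 28.8992
79.6068 61.2644 39.0213 18.3164
87.3680 70.9407 50.4600 27.0981 9.0962
94.3188 79.6068 61.2644 38.3960 15.2564 2.6071
100.5439 87.3680 70.9407 50.4600 24.9255 5.0764 0.0000
106.1190 94.3188 79.6068 61.2644 38.3960 9.8845 0.0000 0.0000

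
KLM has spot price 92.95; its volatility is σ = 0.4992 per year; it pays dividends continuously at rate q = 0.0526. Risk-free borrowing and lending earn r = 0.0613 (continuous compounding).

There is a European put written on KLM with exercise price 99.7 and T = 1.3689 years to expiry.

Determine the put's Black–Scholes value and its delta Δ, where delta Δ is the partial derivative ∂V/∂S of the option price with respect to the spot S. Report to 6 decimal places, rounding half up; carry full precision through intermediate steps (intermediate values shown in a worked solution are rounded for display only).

price = 23.155915
Δ = -0.394280

σ√T = 0.4992·√1.3689 = 0.584064
d₁ = (ln(S/K) + (r−q+σ²/2)T) / (σ√T) = (ln(92.95/99.7) + (0.0613−0.0526+0.4992²/2)·1.3689) / 0.584064 = (-0.070104 + 0.182475) / 0.584064 = 0.192395
d₂ = d₁ − σ√T = 0.192395 − 0.584064 = -0.391669
e^{−rT} = 0.919511
e^{−qT} = 0.930527
N(−d₁) = 0.423717,  N(−d₂) = 0.652349
Put price V = K·e^{−rT}·N(−d₂) − S·e^{−qT}·N(−d₁) = 59.804210 − 36.648295 = 23.155915
Δ = −e^{−qT}·N(−d₁) = -0.394280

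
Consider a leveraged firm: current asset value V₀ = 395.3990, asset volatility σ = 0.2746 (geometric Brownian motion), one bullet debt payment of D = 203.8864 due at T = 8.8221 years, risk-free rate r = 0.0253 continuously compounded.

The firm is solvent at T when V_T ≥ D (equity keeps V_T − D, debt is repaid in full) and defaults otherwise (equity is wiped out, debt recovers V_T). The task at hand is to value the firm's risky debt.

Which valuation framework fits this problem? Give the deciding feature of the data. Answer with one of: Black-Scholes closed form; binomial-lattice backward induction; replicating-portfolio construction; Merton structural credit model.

framework: Merton structural credit model

Key observation: a levered firm with one bullet debt due at 8.8221 years is the canonical structural-credit setup: equity is a call on the firm's assets struck at the face value.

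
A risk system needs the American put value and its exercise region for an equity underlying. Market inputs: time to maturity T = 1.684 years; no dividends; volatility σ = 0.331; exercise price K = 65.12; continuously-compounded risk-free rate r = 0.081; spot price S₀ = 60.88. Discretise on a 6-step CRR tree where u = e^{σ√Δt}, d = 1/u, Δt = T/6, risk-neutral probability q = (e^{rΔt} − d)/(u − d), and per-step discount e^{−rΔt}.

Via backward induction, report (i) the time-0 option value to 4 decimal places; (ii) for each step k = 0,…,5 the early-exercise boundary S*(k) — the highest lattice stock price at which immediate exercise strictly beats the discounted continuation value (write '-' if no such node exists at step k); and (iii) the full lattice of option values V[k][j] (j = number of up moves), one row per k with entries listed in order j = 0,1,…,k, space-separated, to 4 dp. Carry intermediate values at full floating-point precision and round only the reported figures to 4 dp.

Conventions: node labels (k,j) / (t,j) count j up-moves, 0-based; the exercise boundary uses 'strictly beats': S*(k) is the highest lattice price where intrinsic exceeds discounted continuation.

Δt=0.28067  u=1.19167  d=0.83916  q=0.52150  discount=0.97752
step 6 (expiry): payoffs max(K−S,0) = 43.8614 34.9310 22.2492 4.2400 0.0000 0.0000 0.0000
step 5: (k=5,j=0): S=25.3333, K−S=39.7867, hold=38.3230 ⇒ V=39.7867 exercise | (k=5,j=1): S=35.9753, K−S=29.1447, hold=27.6809 ⇒ V=29.1447 exercise | (k=5,j=2): S=51.0879, K−S=14.0321, hold=12.5684 ⇒ V=14.0321 exercise | (k=5,j=3): S=72.5490, K−S=0.0000, hold=1.9832 ⇒ V=1.9832 continue | (k=5,j=4): S=103.0255, K−S=0.0000, hold=0.0000 ⇒ V=0.0000 continue | (k=5,j=5): S=146.3045, K−S=0.0000, hold=0.0000 ⇒ V=0.0000 continue  boundary S*=51.0879
step 4: (k=4,j=0): S=30.1890, K−S=34.9310, hold=33.4673 ⇒ V=34.9310 exercise | (k=4,j=1): S=42.8708, K−S=22.2492, hold=20.7855 ⇒ V=22.2492 exercise | (k=4,j=2): S=60.8800, K−S=4.2400, hold=7.5744 ⇒ V=7.5744 continue | (k=4,j=3): S=86.4546, K−S=0.0000, hold=0.9276 ⇒ V=0.9276 continue | (k=4,j=4): S=122.7725, K−S=0.0000, hold=0.0000 ⇒ V=0.0000 continue  boundary S*=42.8708
step 3: (k=3,j=0): S=35.9753, K−S=29.1447, hold=27.6809 ⇒ V=29.1447 exercise | (k=3,j=1): S=51.0879, K−S=14.0321, hold=14.2682 ⇒ V=14.2682 continue | (k=3,j=2): S=72.5490, K−S=0.0000, hold=4.0158 ⇒ V=4.0158 continue | (k=3,j=3): S=103.0255, K−S=0.0000, hold=0.4339 ⇒ V=0.4339 continue  boundary S*=35.9753
step 2: (k=2,j=0): S=42.8708, K−S=22.2492, hold=20.9058 ⇒ V=22.2492 exercise | (k=2,j=1): S=60.8800, K−S=4.2400, hold=8.7210 ⇒ V=8.7210 continue | (k=2,j=2): S=86.4546, K−S=0.0000, hold=2.0995 ⇒ V=2.0995 continue  boundary S*=42.8708
step 1: (k=1,j=0): S=51.0879, K−S=14.0321, hold=14.8527 ⇒ V=14.8527 continue | (k=1,j=1): S=72.5490, K−S=0.0000, hold=5.1495 ⇒ V=5.1495 continue  boundary S*=-
step 0: (k=0,j=0): S=60.8800, K−S=4.2400, hold=9.5723 ⇒ V=9.5723 continue  boundary S*=-

price = 9.5723
boundary = - - 42.8708 35.9753 42.8708 51.0879
tree:
9.5723
14.8527 5.1495
22.2492 8.7210 2.0995
29.1447 14.2682 4.0158 0.4339
34.9310 22.2492 7.5744 0.9276 0.0000
39.7867 29.1447 14.0321 1.9832 0.0000 0.0000
43.8614 34.9310 22.2492 4.2400 0.0000 0.0000 0.0000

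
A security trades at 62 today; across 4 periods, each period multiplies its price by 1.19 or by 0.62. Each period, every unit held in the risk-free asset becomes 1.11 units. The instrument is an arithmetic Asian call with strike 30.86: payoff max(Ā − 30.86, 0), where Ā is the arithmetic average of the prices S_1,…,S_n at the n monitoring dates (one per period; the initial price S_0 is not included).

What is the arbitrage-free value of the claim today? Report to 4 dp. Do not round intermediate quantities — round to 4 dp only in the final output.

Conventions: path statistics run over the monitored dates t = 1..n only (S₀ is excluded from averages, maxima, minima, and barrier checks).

price = 33.0688

With p* = (R−d)/(u−d) = 0.8596, sum probability × payoff across the paths and divide by R^4.
Enumerate all 2^4 = 16 price paths (U = up ×1.19, D = down ×0.62); each path with k up-moves has probability p*^k·(1−p*)^(4−k).
DDDD: Ā=21.5526, payoff=0.0000, prob=0.000388
UDDD: Ā=41.3671, payoff=10.5071, prob=0.002377
DUDD: Ā=32.5321, payoff=1.6721, prob=0.002377
UUDD: Ā=62.4407, payoff=31.5807, prob=0.014557
DDUD: Ā=27.0544, payoff=0.0000, prob=0.002377
UDUD: Ā=51.9270, payoff=21.0670, prob=0.014557
DUUD: Ā=43.0920, payoff=12.2320, prob=0.014557
UUUD: Ā=82.7089, payoff=51.8489, prob=0.089162
DDDU: Ā=23.6582, payoff=0.0000, prob=0.002377
UDDU: Ā=45.4086, payoff=14.5486, prob=0.014557
DUDU: Ā=36.5736, payoff=5.7136, prob=0.014557
UUDU: Ā=70.1976, payoff=39.3376, prob=0.089162
DDUU: Ā=31.0959, payoff=0.2359, prob=0.014557
UDUU: Ā=59.6840, payoff=28.8240, prob=0.089162
DUUU: Ā=50.8490, payoff=19.9890, prob=0.089162
UUUU: Ā=97.5973, payoff=66.7373, prob=0.546116
Price = Σ prob·payoff / R^4 = 50.200694 / 1.518070 = 33.0688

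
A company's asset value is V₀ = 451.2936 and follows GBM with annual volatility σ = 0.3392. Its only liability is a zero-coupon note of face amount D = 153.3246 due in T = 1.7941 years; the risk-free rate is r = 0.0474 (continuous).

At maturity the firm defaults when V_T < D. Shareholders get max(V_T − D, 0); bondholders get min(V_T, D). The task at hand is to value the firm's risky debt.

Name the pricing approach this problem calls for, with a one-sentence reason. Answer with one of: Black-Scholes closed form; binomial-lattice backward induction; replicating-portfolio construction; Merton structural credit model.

Key observation: the data describe a firm's assets (V₀ = 451.2936, GBM) and a single zero-coupon debt of face 153.3246, so credit quantities follow from equity-as-call in the structural model.

framework: Merton structural credit model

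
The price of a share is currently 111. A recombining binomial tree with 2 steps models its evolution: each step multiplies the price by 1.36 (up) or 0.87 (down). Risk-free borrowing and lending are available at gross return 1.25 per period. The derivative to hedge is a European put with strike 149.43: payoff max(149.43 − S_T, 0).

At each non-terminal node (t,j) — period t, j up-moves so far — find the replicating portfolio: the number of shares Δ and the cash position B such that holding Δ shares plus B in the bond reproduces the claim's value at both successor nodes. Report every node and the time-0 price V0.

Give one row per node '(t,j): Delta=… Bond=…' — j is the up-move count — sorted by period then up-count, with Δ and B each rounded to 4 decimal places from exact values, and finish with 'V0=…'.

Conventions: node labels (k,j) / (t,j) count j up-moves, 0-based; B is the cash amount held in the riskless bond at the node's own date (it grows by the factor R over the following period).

No-arbitrage ⇒ martingale measure with p* = (R−d)/(u−d) = 0.7755.
At maturity the claim pays: V(2,0)=65.4141, V(2,1)=18.0948, V(2,2)=0.0000
Node (1,0) S=96.5700: V=(p*·18.0948+(1−p*)·65.4141)/1.25=22.9740; Δ=(18.0948−65.4141)/(131.3352−84.0159)=-1.0000; B=V−Δ·S=119.5440
Node (1,1) S=150.9600: V=(p*·0.0000+(1−p*)·18.0948)/1.25=3.2497; Δ=(0.0000−18.0948)/(205.3056−131.3352)=-0.2446; B=V−Δ·S=40.1778
Node (0,0) S=111.0000: V=(p*·3.2497+(1−p*)·22.9740)/1.25=6.1421; Δ=(3.2497−22.9740)/(150.9600−96.5700)=-0.3626; B=V−Δ·S=46.3958
As a check, the time-0 holding Δ(0,0)·S0 + B(0,0) comes to 6.1421 — exactly V0.

(0,0): Delta=-0.3626 Bond=46.3958
(1,0): Delta=-1.0000 Bond=119.5440
(1,1): Delta=-0.2446 Bond=40.1778
V0=6.1421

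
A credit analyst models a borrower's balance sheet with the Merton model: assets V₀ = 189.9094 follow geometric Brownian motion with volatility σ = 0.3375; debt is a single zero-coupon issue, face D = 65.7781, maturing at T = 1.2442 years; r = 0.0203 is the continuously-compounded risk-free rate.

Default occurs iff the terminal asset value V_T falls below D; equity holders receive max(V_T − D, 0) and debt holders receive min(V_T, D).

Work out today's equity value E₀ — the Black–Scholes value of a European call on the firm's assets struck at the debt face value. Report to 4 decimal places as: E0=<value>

With assets at 189.9094 and a single debt payment of 65.7781 at 1.2442 years:
d₁ = [ln(V₀/D) + (r + σ²/2)T] / (σ√T)
   = [ln(189.9094/65.7781) + (0.0203 + 0.5·0.3375²)·1.2442] / (0.3375·√1.2442)
   = [1.060260 + 0.096118] / 0.376460 = 3.071717
d₂ = d₁ − σ√T = 3.071717 − 0.376460 = 2.695256
N(d₁) = 0.998936,  N(d₂) = 0.996483,  e^(−rT) = 0.975059
E₀ = V₀·N(d₁) − D·e^(−rT)·N(d₂)
   = 189.9094·0.998936 − 65.7781·0.975059·0.996483 = 125.795329

E0=125.7953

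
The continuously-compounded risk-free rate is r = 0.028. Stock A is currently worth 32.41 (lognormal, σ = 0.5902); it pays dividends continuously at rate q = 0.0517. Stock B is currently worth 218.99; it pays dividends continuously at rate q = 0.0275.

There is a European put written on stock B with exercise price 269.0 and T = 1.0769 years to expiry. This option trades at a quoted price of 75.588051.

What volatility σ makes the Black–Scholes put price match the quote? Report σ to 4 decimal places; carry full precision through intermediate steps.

At σ = 0.4916 the Black–Scholes value reproduces the quote:
σ√T = 0.4916·√1.0769 = 0.510152
d₁ = (ln(S/K) + (r−q+σ²/2)T) / (σ√T) = (ln(218.99/269.0) + (0.028−0.0275+0.4916²/2)·1.0769) / 0.510152 = (-0.205685 + 0.130666) / 0.510152 = -0.147053
d₂ = d₁ − σ√T = -0.147053 − 0.510152 = -0.657205
e^{−rT} = 0.970297
e^{−qT} = 0.970819
N(−d₁) = 0.558455,  N(−d₂) = 0.744475
V = K·e^{−rT}·N(−d₂) − S·e^{−qT}·N(−d₁) = 194.315423 − 118.727372 = 75.588051 (the observed quote) — the price is monotone increasing in volatility, hence this σ is the only solution

sigma = 0.4916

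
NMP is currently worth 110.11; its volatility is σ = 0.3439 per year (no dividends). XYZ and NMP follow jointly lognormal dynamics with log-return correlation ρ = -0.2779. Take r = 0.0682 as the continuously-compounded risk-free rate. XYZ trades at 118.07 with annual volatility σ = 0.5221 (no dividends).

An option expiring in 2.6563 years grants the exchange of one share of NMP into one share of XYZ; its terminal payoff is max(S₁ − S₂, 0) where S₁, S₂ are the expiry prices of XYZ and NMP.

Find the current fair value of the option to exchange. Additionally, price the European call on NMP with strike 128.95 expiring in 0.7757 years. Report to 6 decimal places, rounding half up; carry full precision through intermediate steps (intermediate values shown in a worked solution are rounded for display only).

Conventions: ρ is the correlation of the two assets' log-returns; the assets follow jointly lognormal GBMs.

exchange price = 53.334951
price(NMP call K=128.95) = 8.716193

σ_eff = √(σ₁² + σ₂² − 2ρσ₁σ₂) = √(0.5221² + 0.3439² − 2·-0.2779·0.5221·0.3439) = 0.700464
d₁ = (ln(S₁/S₂) + (q₂ − q₁ + σ_eff²/2)T) / (σ_eff√T) = (ln(118.07/110.11) + (0.0 − 0.0 + 0.245325)·2.6563) / 1.141627 = 0.631952
d₂ = d₁ − σ_eff√T = 0.631952 − 1.141627 = -0.509675
N(d₁) = 0.736291,  N(d₂) = 0.305140
V = S₁·e^{−q₁T}·N(d₁) − S₂·e^{−q₂T}·N(d₂) = 86.933882 − 33.598931 = 53.334951
[vanilla: NMP call K=128.95]
σ√T = 0.3439·√0.7757 = 0.302886
d₁ = (ln(S/K) + (r+σ²/2)T) / (σ√T) = (ln(110.11/128.95) + (0.0682+0.3439²/2)·0.7757) / 0.302886 = (-0.157945 + 0.098773) / 0.302886 = -0.195361
d₂ = d₁ − σ√T = -0.195361 − 0.302886 = -0.498247
e^{−rT} = 0.948472
N(d₁) = 0.422555,  N(d₂) = 0.309155
price = S·N(d₁) − K·e^{−rT}·N(d₂) = 46.527537 − 37.811344 = 8.716193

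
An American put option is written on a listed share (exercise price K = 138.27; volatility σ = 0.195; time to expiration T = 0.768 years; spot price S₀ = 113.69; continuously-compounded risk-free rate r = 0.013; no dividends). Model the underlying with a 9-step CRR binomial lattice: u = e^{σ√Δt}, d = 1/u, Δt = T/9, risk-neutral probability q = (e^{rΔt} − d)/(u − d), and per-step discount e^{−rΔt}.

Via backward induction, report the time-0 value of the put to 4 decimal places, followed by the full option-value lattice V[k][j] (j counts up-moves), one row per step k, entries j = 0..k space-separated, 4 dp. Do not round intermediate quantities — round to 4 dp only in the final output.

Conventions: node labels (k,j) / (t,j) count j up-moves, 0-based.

Δt=0.08533, u=1.05862, d=0.94463, q=0.49550, disc=e^(-rΔt)=0.99889
k=9 terminal: V=max(K-S,0) → 70.1816 61.9654 52.7577 42.4390 30.8751 17.9159 3.3928 0.0000 0.0000 0.0000
k=8: j=0 S=72.0795 intr=66.1905 cont=66.0372 V=66.1905[EX]; j=1 S=80.7773 intr=57.4927 cont=57.3394 V=57.4927[EX]; j=2 S=90.5247 intr=47.7453 cont=47.5920 V=47.7453[EX]; j=3 S=101.4483 intr=36.8217 cont=36.6684 V=36.8217[EX]; j=4 S=113.6900 intr=24.5800 cont=24.4267 V=24.5800[EX]; j=5 S=127.4089 intr=10.8611 cont=10.7078 V=10.8611[EX]; j=6 S=142.7833 intr=0.0000 cont=1.7098 V=1.7098[hold]; j=7 S=160.0129 intr=0.0000 cont=0.0000 V=0.0000[hold]; j=8 S=179.3216 intr=0.0000 cont=0.0000 V=0.0000[hold]
k=7: j=0 S=76.3046 intr=61.9654 cont=61.8121 V=61.9654[EX]; j=1 S=85.5123 intr=52.7577 cont=52.6044 V=52.7577[EX]; j=2 S=95.8310 intr=42.4390 cont=42.2857 V=42.4390[EX]; j=3 S=107.3949 intr=30.8751 cont=30.7218 V=30.8751[EX]; j=4 S=120.3541 intr=17.9159 cont=17.7626 V=17.9159[EX]; j=5 S=134.8772 intr=3.3928 cont=6.3196 V=6.3196[hold]; j=6 S=151.1528 intr=0.0000 cont=0.8616 V=0.8616[hold]; j=7 S=169.3923 intr=0.0000 cont=0.0000 V=0.0000[hold]
k=6: j=0 S=80.7773 intr=57.4927 cont=57.3394 V=57.4927[EX]; j=1 S=90.5247 intr=47.7453 cont=47.5920 V=47.7453[EX]; j=2 S=101.4483 intr=36.8217 cont=36.6684 V=36.8217[EX]; j=3 S=113.6900 intr=24.5800 cont=24.4267 V=24.5800[EX]; j=4 S=127.4089 intr=10.8611 cont=12.1564 V=12.1564[hold]; j=5 S=142.7833 intr=0.0000 cont=3.6111 V=3.6111[hold]; j=6 S=160.0129 intr=0.0000 cont=0.4342 V=0.4342[hold]
k=5: j=0 S=85.5123 intr=52.7577 cont=52.6044 V=52.7577[EX]; j=1 S=95.8310 intr=42.4390 cont=42.2857 V=42.4390[EX]; j=2 S=107.3949 intr=30.8751 cont=30.7218 V=30.8751[EX]; j=3 S=120.3541 intr=17.9159 cont=18.4037 V=18.4037[hold]; j=4 S=134.8772 intr=3.3928 cont=7.9134 V=7.9134[hold]; j=5 S=151.1528 intr=0.0000 cont=2.0347 V=2.0347[hold]
k=4: j=0 S=90.5247 intr=47.7453 cont=47.5920 V=47.7453[EX]; j=1 S=101.4483 intr=36.8217 cont=36.6684 V=36.8217[EX]; j=2 S=113.6900 intr=24.5800 cont=24.6681 V=24.6681[hold]; j=3 S=127.4089 intr=10.8611 cont=13.1911 V=13.1911[hold]; j=4 S=142.7833 intr=0.0000 cont=4.9950 V=4.9950[hold]
k=3: j=0 S=95.8310 intr=42.4390 cont=42.2857 V=42.4390[EX]; j=1 S=107.3949 intr=30.8751 cont=30.7655 V=30.8751[EX]; j=2 S=120.3541 intr=17.9159 cont=18.9602 V=18.9602[hold]; j=3 S=134.8772 intr=3.3928 cont=9.1198 V=9.1198[hold]
k=2: j=0 S=101.4483 intr=36.8217 cont=36.6684 V=36.8217[EX]; j=1 S=113.6900 intr=24.5800 cont=24.9436 V=24.9436[hold]; j=2 S=127.4089 intr=10.8611 cont=14.0687 V=14.0687[hold]
k=1: j=0 S=107.3949 intr=30.8751 cont=30.9018 V=30.9018[hold]; j=1 S=120.3541 intr=17.9159 cont=19.5334 V=19.5334[hold]
k=0: j=0 S=113.6900 intr=24.5800 cont=25.2407 V=25.2407[hold]

price = 25.2407
tree:
25.2407
30.9018 19.5334
36.8217 24.9436 14.0687
42.4390 30.8751 18.9602 9.1198
47.7453 36.8217 24.6681 13.1911 4.9950
52.7577 42.4390 30.8751 18.4037 7.9134 2.0347
57.4927 47.7453 36.8217 24.5800 12.1564 3.6111 0.4342
61.9654 52.7577 42.4390 30.8751 17.9159 6.3196 0.8616 0.0000
66.1905 57.4927 47.7453 36.8217 24.5800 10.8611 1.7098 0.0000 0.0000
70.1816 61.9654 52.7577 42.4390 30.8751 17.9159 3.3928 0.0000 0.0000 0.0000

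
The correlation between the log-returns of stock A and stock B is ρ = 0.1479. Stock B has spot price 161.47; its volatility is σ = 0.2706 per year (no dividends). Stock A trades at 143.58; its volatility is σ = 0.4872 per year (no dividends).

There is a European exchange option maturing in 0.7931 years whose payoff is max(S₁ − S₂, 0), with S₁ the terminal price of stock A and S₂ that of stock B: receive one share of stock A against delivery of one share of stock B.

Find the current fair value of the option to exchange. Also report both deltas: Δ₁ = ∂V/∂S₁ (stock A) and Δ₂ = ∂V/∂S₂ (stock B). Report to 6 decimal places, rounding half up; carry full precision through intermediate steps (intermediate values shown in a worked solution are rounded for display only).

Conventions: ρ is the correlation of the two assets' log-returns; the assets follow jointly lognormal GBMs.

σ_eff = √(σ₁² + σ₂² − 2ρσ₁σ₂) = √(0.4872² + 0.2706² − 2·0.1479·0.4872·0.2706) = 0.521144
d₁ = (ln(S₁/S₂) + (q₂ − q₁ + σ_eff²/2)T) / (σ_eff√T) = (ln(143.58/161.47) + (0.0 − 0.0 + 0.135796)·0.7931) / 0.464111 = -0.020960
d₂ = d₁ − σ_eff√T = -0.020960 − 0.464111 = -0.485070
N(d₁) = 0.491639,  N(d₂) = 0.313813
V = S₁·e^{−q₁T}·N(d₁) − S₂·e^{−q₂T}·N(d₂) = 70.589519 − 50.671418 = 19.918101
Key observation: pricing in stock B-units makes this a unit-strike call on the ratio S₁/S₂ — the risk-free rate cancels and cannot affect the value.
Δ₁ = e^{−q₁T}·N(d₁) = 0.491639;  Δ₂ = −e^{−q₂T}·N(d₂) = -0.313813

exchange price = 19.918101
Δ1 = 0.491639
Δ2 = -0.313813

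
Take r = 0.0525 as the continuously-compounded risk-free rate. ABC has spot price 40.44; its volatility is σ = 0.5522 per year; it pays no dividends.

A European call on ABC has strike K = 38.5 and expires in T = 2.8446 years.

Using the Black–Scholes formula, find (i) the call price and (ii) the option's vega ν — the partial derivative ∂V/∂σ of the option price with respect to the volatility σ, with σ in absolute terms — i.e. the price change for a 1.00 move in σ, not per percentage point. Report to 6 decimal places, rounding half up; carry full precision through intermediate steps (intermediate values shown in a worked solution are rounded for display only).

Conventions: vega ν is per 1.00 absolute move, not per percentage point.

price = 17.111301
ν = 21.611020

σ√T = 0.5522·√2.8446 = 0.931337
d₁ = (ln(S/K) + (r+σ²/2)T) / (σ√T) = (ln(40.44/38.5) + (0.0525+0.5522²/2)·2.8446) / 0.931337 = (0.049161 + 0.583036) / 0.931337 = 0.678806
d₂ = d₁ − σ√T = 0.678806 − 0.931337 = -0.252531
e^{−rT} = 0.861275
N(d₁) = 0.751370,  N(d₂) = 0.400315
Call price V = S·N(d₁) − K·e^{−rT}·N(d₂) = 30.385385 − 13.274085 = 17.111301
φ(d₁) = (1/√(2π))·e^{−d₁²/2} = 0.316850
ν = S·φ(d₁)·√T = 21.611020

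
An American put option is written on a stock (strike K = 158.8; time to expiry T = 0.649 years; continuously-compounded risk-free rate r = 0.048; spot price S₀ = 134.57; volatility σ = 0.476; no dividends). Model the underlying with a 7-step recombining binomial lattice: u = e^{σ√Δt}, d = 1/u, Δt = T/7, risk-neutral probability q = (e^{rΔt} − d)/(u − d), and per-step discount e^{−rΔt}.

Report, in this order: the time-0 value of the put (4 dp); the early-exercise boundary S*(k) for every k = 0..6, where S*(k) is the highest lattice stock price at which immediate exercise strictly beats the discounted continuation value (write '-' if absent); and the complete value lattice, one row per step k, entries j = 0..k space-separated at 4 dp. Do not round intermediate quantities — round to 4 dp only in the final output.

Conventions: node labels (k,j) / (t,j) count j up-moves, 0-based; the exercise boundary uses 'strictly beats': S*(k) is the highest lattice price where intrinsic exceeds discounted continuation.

price = 33.6983
boundary = - - 100.7064 87.1188 100.7064 116.4133 134.5700
tree:
33.6983
45.0629 21.6588
58.0936 31.3184 11.3607
71.6812 43.6490 18.2069 4.0248
83.4356 58.0936 28.3544 7.3462 0.4519
93.6040 71.6812 42.3867 13.3657 0.8715 0.0000
102.4005 83.4356 58.0936 24.2300 1.6808 0.0000 0.0000
110.0101 93.6040 71.6812 42.3867 3.2415 0.0000 0.0000 0.0000

Δt=0.09271, u=1.15597, d=0.86508, q=0.47916, disc=e^(-rΔt)=0.99556
k=7 terminal: V=max(K-S,0) → 110.0101 93.6040 71.6812 42.3867 3.2415 0.0000 0.0000 0.0000
k=6: j=0 S=56.3995 intr=102.4005 cont=101.6954 V=102.4005[EX]; j=1 S=75.3644 intr=83.4356 cont=82.7305 V=83.4356[EX]; j=2 S=100.7064 intr=58.0936 cont=57.3884 V=58.0936[EX]; j=3 S=134.5700 intr=24.2300 cont=23.5249 V=24.2300[EX]; j=4 S=179.8205 intr=0.0000 cont=1.6808 V=1.6808[hold]; j=5 S=240.2870 intr=0.0000 cont=0.0000 V=0.0000[hold]; j=6 S=321.0859 intr=0.0000 cont=0.0000 V=0.0000[hold]  S*(6)=134.5700
k=5: j=0 S=65.1960 intr=93.6040 cont=92.8989 V=93.6040[EX]; j=1 S=87.1188 intr=71.6812 cont=70.9761 V=71.6812[EX]; j=2 S=116.4133 intr=42.3867 cont=41.6815 V=42.3867[EX]; j=3 S=155.5585 intr=3.2415 cont=13.3657 V=13.3657[hold]; j=4 S=207.8666 intr=0.0000 cont=0.8715 V=0.8715[hold]; j=5 S=277.7638 intr=0.0000 cont=0.0000 V=0.0000[hold]  S*(5)=116.4133
k=4: j=0 S=75.3644 intr=83.4356 cont=82.7305 V=83.4356[EX]; j=1 S=100.7064 intr=58.0936 cont=57.3884 V=58.0936[EX]; j=2 S=134.5700 intr=24.2300 cont=28.3544 V=28.3544[hold]; j=3 S=179.8205 intr=0.0000 cont=7.3462 V=7.3462[hold]; j=4 S=240.2870 intr=0.0000 cont=0.4519 V=0.4519[hold]  S*(4)=100.7064
k=3: j=0 S=87.1188 intr=71.6812 cont=70.9761 V=71.6812[EX]; j=1 S=116.4133 intr=42.3867 cont=43.6490 V=43.6490[hold]; j=2 S=155.5585 intr=3.2415 cont=18.2069 V=18.2069[hold]; j=3 S=207.8666 intr=0.0000 cont=4.0248 V=4.0248[hold]  S*(3)=87.1188
k=2: j=0 S=100.7064 intr=58.0936 cont=57.9906 V=58.0936[EX]; j=1 S=134.5700 intr=24.2300 cont=31.3184 V=31.3184[hold]; j=2 S=179.8205 intr=0.0000 cont=11.3607 V=11.3607[hold]  S*(2)=100.7064
k=1: j=0 S=116.4133 intr=42.3867 cont=45.0629 V=45.0629[hold]; j=1 S=155.5585 intr=3.2415 cont=21.6588 V=21.6588[hold]  S*(1)=-
k=0: j=0 S=134.5700 intr=24.2300 cont=33.6983 V=33.6983[hold]  S*(0)=-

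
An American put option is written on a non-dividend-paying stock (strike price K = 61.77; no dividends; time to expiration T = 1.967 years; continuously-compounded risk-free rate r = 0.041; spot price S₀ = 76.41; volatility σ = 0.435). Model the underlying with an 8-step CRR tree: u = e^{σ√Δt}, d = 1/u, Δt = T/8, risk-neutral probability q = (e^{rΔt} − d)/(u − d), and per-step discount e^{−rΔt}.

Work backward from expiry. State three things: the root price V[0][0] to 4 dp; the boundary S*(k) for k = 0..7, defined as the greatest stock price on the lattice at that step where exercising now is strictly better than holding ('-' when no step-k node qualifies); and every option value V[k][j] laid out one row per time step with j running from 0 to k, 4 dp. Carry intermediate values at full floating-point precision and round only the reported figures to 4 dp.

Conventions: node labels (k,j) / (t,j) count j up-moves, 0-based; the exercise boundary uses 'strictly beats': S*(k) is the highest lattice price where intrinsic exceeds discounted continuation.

Δt=0.24588  u=1.24073  d=0.80598  q=0.46959  discount=0.98997
step 8 (expiry): payoffs max(K−S,0) = 48.1638 40.8245 29.5264 12.1340 0.0000 0.0000 0.0000 0.0000 0.0000
step 7: (k=7,j=0): S=16.8816, K−S=44.8884, hold=44.2688 ⇒ V=44.8884 exercise | (k=7,j=1): S=25.9877, K−S=35.7823, hold=35.1627 ⇒ V=35.7823 exercise | (k=7,j=2): S=40.0056, K−S=21.7644, hold=21.1448 ⇒ V=21.7644 exercise | (k=7,j=3): S=61.5848, K−S=0.1852, hold=6.3714 ⇒ V=6.3714 continue | (k=7,j=4): S=94.8040, K−S=0.0000, hold=0.0000 ⇒ V=0.0000 continue | (k=7,j=5): S=145.9418, K−S=0.0000, hold=0.0000 ⇒ V=0.0000 continue | (k=7,j=6): S=224.6636, K−S=0.0000, hold=0.0000 ⇒ V=0.0000 continue | (k=7,j=7): S=345.8485, K−S=0.0000, hold=0.0000 ⇒ V=0.0000 continue  boundary S*=40.0056
step 6: (k=6,j=0): S=20.9455, K−S=40.8245, hold=40.2049 ⇒ V=40.8245 exercise | (k=6,j=1): S=32.2436, K−S=29.5264, hold=28.9068 ⇒ V=29.5264 exercise | (k=6,j=2): S=49.6360, K−S=12.1340, hold=14.3902 ⇒ V=14.3902 continue | (k=6,j=3): S=76.4100, K−S=0.0000, hold=3.3456 ⇒ V=3.3456 continue | (k=6,j=4): S=117.6260, K−S=0.0000, hold=0.0000 ⇒ V=0.0000 continue | (k=6,j=5): S=181.0741, K−S=0.0000, hold=0.0000 ⇒ V=0.0000 continue | (k=6,j=6): S=278.7464, K−S=0.0000, hold=0.0000 ⇒ V=0.0000 continue  boundary S*=32.2436
step 5: (k=5,j=0): S=25.9877, K−S=35.7823, hold=35.1627 ⇒ V=35.7823 exercise | (k=5,j=1): S=40.0056, K−S=21.7644, hold=22.1937 ⇒ V=22.1937 continue | (k=5,j=2): S=61.5848, K−S=0.1852, hold=9.1115 ⇒ V=9.1115 continue | (k=5,j=3): S=94.8040, K−S=0.0000, hold=1.7567 ⇒ V=1.7567 continue | (k=5,j=4): S=145.9418, K−S=0.0000, hold=0.0000 ⇒ V=0.0000 continue | (k=5,j=5): S=224.6636, K−S=0.0000, hold=0.0000 ⇒ V=0.0000 continue  boundary S*=25.9877
step 4: (k=4,j=0): S=32.2436, K−S=29.5264, hold=29.1064 ⇒ V=29.5264 exercise | (k=4,j=1): S=49.6360, K−S=12.1340, hold=15.8895 ⇒ V=15.8895 continue | (k=4,j=2): S=76.4100, K−S=0.0000, hold=5.6010 ⇒ V=5.6010 continue | (k=4,j=3): S=117.6260, K−S=0.0000, hold=0.9224 ⇒ V=0.9224 continue | (k=4,j=4): S=181.0741, K−S=0.0000, hold=0.0000 ⇒ V=0.0000 continue  boundary S*=32.2436
step 3: (k=3,j=0): S=40.0056, K−S=21.7644, hold=22.8907 ⇒ V=22.8907 continue | (k=3,j=1): S=61.5848, K−S=0.1852, hold=10.9472 ⇒ V=10.9472 continue | (k=3,j=2): S=94.8040, K−S=0.0000, hold=3.3699 ⇒ V=3.3699 continue | (k=3,j=3): S=145.9418, K−S=0.0000, hold=0.4844 ⇒ V=0.4844 continue  boundary S*=-
step 2: (k=2,j=0): S=49.6360, K−S=12.1340, hold=17.1088 ⇒ V=17.1088 continue | (k=2,j=1): S=76.4100, K−S=0.0000, hold=7.3149 ⇒ V=7.3149 continue | (k=2,j=2): S=117.6260, K−S=0.0000, hold=1.9947 ⇒ V=1.9947 continue  boundary S*=-
step 1: (k=1,j=0): S=61.5848, K−S=0.1852, hold=12.3842 ⇒ V=12.3842 continue | (k=1,j=1): S=94.8040, K−S=0.0000, hold=4.7683 ⇒ V=4.7683 continue  boundary S*=-
step 0: (k=0,j=0): S=76.4100, K−S=0.0000, hold=8.7195 ⇒ V=8.7195 continue  boundary S*=-

price = 8.7195
boundary = - - - - 32.2436 25.9877 32.2436 40.0056
tree:
8.7195
12.3842 4.7683
17.1088 7.3149 1.9947
22.8907 10.9472 3.3699 0.4844
29.5264 15.8895 5.6010 0.9224 0.0000
35.7823 22.1937 9.1115 1.7567 0.0000 0.0000
40.8245 29.5264 14.3902 3.3456 0.0000 0.0000 0.0000
44.8884 35.7823 21.7644 6.3714 0.0000 0.0000 0.0000 0.0000
48.1638 40.8245 29.5264 12.1340 0.0000 0.0000 0.0000 0.0000 0.0000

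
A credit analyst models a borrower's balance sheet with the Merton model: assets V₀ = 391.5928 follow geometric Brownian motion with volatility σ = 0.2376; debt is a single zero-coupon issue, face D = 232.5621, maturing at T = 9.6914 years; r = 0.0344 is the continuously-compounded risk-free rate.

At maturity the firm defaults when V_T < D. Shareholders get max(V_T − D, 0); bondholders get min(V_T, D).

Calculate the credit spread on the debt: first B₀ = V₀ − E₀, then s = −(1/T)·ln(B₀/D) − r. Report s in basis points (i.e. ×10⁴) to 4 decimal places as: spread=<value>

spread=71.1121

Apply the equity-as-call identities (strike 232.5621, horizon 9.6914 years):
d₁ = [ln(V₀/D) + (r + σ²/2)T] / (σ√T)
   = [ln(391.5928/232.5621) + (0.0344 + 0.5·0.2376²)·9.6914] / (0.2376·√9.6914)
   = [0.521065 + 0.606942] / 0.739673 = 1.525008
d₂ = d₁ − σ√T = 1.525008 − 0.739673 = 0.785336
N(d₁) = 0.936372,  N(d₂) = 0.783872,  e^(−rT) = 0.716495
E₀ = V₀·N(d₁) − D·e^(−rT)·N(d₂)
   = 391.5928·0.936372 − 232.5621·0.716495·0.783872 = 236.060166
B₀ = V₀ − E₀ = 391.5928 − 236.060166 = 155.532634
spread = −(1/T)·ln(B₀/D) − r = −(1/9.6914)·ln(155.532634/232.5621) − 0.0344 = 0.00711121
in basis points: 0.00711121 × 10⁴ = 71.1121 bp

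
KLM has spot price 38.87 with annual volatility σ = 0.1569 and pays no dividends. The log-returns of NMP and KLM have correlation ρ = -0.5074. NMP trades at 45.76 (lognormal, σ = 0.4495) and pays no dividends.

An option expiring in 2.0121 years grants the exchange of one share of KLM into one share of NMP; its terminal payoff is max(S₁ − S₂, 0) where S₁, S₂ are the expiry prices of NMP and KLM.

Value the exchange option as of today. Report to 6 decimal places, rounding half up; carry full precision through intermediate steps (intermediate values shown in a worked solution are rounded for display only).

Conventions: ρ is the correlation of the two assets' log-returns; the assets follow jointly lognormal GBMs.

σ_eff = √(σ₁² + σ₂² − 2ρσ₁σ₂) = √(0.4495² + 0.1569² − 2·-0.5074·0.4495·0.1569) = 0.546112
d₁ = (ln(S₁/S₂) + (q₂ − q₁ + σ_eff²/2)T) / (σ_eff√T) = (ln(45.76/38.87) + (0.0 − 0.0 + 0.149119)·2.0121) / 0.774652 = 0.597985
d₂ = d₁ − σ_eff√T = 0.597985 − 0.774652 = -0.176666
N(d₁) = 0.725075,  N(d₂) = 0.429885
V = S₁·e^{−q₁T}·N(d₁) − S₂·e^{−q₂T}·N(d₂) = 33.179436 − 16.709638 = 16.469798
Key observation: r never enters — measured in units of KLM, the claim is a call on S₁/S₂ struck at 1, so only the dividend yields and σ_eff matter.

exchange price = 16.469798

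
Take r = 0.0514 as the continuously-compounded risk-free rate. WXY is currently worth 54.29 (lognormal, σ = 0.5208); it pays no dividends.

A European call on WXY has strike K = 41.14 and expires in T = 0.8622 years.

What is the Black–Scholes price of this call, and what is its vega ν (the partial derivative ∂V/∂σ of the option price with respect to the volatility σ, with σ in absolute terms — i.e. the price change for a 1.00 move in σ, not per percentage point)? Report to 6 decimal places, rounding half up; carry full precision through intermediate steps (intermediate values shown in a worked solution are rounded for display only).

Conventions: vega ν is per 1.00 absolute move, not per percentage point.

price = 18.265279
ν = 13.329241

σ√T = 0.5208·√0.8622 = 0.483587
d₁ = (ln(S/K) + (r+σ²/2)T) / (σ√T) = (ln(54.29/41.14) + (0.0514+0.5208²/2)·0.8622) / 0.483587 = (0.277359 + 0.161245) / 0.483587 = 0.906981
d₂ = d₁ − σ√T = 0.906981 − 0.483587 = 0.423394
e^{−rT} = 0.956651
N(d₁) = 0.817792,  N(d₂) = 0.663996
Call price V = S·N(d₁) − K·e^{−rT}·N(d₂) = 44.397906 − 26.132627 = 18.265279
φ(d₁) = (1/√(2π))·e^{−d₁²/2} = 0.264412
ν = S·φ(d₁)·√T = 13.329241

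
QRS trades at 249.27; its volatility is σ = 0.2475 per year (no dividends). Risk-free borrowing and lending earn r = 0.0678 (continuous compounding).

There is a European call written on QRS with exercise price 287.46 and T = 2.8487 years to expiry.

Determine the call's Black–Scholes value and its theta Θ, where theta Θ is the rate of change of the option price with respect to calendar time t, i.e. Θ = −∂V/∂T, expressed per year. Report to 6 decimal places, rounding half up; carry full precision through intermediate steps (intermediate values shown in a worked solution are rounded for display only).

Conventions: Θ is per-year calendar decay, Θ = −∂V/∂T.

price = 46.663098
Θ = -14.376520

σ√T = 0.2475·√2.8487 = 0.417733
d₁ = (ln(S/K) + (r+σ²/2)T) / (σ√T) = (ln(249.27/287.46) + (0.0678+0.2475²/2)·2.8487) / 0.417733 = (-0.142547 + 0.280392) / 0.417733 = 0.329984
d₂ = d₁ − σ√T = 0.329984 − 0.417733 = -0.087749
e^{−rT} = 0.824365
N(d₁) = 0.629294,  N(d₂) = 0.465038
Call price V = S·N(d₁) − K·e^{−rT}·N(d₂) = 156.864107 − 110.201009 = 46.663098
φ(d₁) = (1/√(2π))·e^{−d₁²/2} = 0.377803
Θ = −S·φ(d₁)·σ/(2√T) − r·K·e^{−rT}·N(d₂) = −6.904892 − 7.471628 = -14.376520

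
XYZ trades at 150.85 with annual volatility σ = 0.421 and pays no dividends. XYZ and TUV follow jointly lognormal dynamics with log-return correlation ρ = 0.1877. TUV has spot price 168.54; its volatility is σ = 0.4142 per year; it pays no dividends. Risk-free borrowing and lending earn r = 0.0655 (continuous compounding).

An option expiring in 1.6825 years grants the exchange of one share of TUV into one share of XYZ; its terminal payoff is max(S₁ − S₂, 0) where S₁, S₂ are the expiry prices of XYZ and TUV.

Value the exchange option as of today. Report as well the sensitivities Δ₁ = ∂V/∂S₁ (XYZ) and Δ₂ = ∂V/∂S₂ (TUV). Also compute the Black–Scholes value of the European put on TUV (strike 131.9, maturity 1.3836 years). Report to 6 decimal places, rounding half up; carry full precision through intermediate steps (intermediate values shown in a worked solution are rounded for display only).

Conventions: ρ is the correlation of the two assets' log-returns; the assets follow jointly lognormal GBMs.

exchange price = 34.817237
Δ1 = 0.573238
Δ2 = -0.306489
price(TUV put K=131.9) = 9.936091

σ_eff = √(σ₁² + σ₂² − 2ρσ₁σ₂) = √(0.421² + 0.4142² − 2·0.1877·0.421·0.4142) = 0.532298
d₁ = (ln(S₁/S₂) + (q₂ − q₁ + σ_eff²/2)T) / (σ_eff√T) = (ln(150.85/168.54) + (0.0 − 0.0 + 0.141671)·1.6825) / 0.690450 = 0.184624
d₂ = d₁ − σ_eff√T = 0.184624 − 0.690450 = -0.505826
N(d₁) = 0.573238,  N(d₂) = 0.306489
V = S₁·e^{−q₁T}·N(d₁) − S₂·e^{−q₂T}·N(d₂) = 86.472944 − 51.655706 = 34.817237
Δ₁ = e^{−q₁T}·N(d₁) = 0.573238;  Δ₂ = −e^{−q₂T}·N(d₂) = -0.306489
[vanilla: TUV put K=131.9]
σ√T = 0.4142·√1.3836 = 0.487209
d₁ = (ln(S/K) + (r+σ²/2)T) / (σ√T) = (ln(168.54/131.9) + (0.0655+0.4142²/2)·1.3836) / 0.487209 = (0.245129 + 0.209312) / 0.487209 = 0.932744
d₂ = d₁ − σ√T = 0.932744 − 0.487209 = 0.445535
e^{−rT} = 0.913359
N(−d₁) = 0.175476,  N(−d₂) = 0.327967
price = K·e^{−rT}·N(−d₂) − S·N(−d₁) = 39.510843 − 29.574752 = 9.936091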